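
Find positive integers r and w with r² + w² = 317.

We need to find integers r, w > 0 such that r² + w² = 317.
Trying r = 11: w² = 317 - 11² = 317 - 121 = 196
w = 14
Check: 11² + 14² = 121 + 196 = 317 ✓

317 = 11² + 14²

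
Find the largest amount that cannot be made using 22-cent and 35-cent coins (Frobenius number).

For two coprime denominations a and b, the Frobenius number (largest value not representable as a non-negative combination) is ab - a - b.
Here gcd(22, 35) = 1, so they are coprime.
F(22, 35) = 22·35 - 22 - 35 = 770 - 57 = 713

713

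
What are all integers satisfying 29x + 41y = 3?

Step 1: Compute gcd(29, 41) = 1.
Since 1 divides 3, solutions exist.

Step 2: Find a particular solution using extended Euclidean algorithm.
We get x₀ = 51, y₀ = -36.
Check: 29*51 + 41*-36 = 3 = 3 ✓

Step 3: Write the general solution.
x = 51 + (41/1)t = 51 + 41t
y = -36 - (29/1)t = -36 - 29t
for any integer t.

x = 51 + 41t, y = -36 - 29t for integer t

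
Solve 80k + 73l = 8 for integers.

Step 1: Check solvability.
gcd(80, 73) = 1
Since 1 divides 8, solutions exist.

Step 2: Apply extended Euclidean algorithm to find gcd.
We find integers such that 80*x0 + 73*y0 = 1

Step 3: Scale the particular solution.
Multiply by 8/1 = 8:
k = 168, l = -184

Step 4: Verify.
80*(168) + 73*(-184) = 8 = 8 ✓

k = 168, l = -184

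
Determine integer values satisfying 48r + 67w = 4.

Step 1: Check solvability.
gcd(48, 67) = 1
Since 1 divides 4, solutions exist.

Step 2: Apply extended Euclidean algorithm to find gcd.
We find integers such that 48*x0 + 67*y0 = 1

Step 3: Scale the particular solution.
Multiply by 4/1 = 4:
r = 28, w = -20

Step 4: Verify.
48*(28) + 67*(-20) = 4 = 4 ✓

r = 28, w = -20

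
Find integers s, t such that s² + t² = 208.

We need to find integers s, t > 0 such that s² + t² = 208.
Trying s = 8: t² = 208 - 8² = 208 - 64 = 144
t = 12
Check: 8² + 12² = 64 + 144 = 208 ✓

208 = 8² + 12²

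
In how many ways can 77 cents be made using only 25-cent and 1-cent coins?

We need non-negative integers (x, y) with 25x + 1y = 77.
For each x from 0 to 3, check if (77 - 25x) is a non-negative multiple of 1.
Solutions (x, y): (0,77), (1,52), (2,27), (3,2)
Count: 4

4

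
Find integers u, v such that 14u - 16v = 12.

Step 1: Check solvability.
gcd(14, 16) = 2
Since 2 divides 12, solutions exist.

Step 2: Apply extended Euclidean algorithm to find gcd.
We find integers such that 14*x0 + 16*y0 = 2

Step 3: Scale the particular solution.
Multiply by 12/2 = 6:
u = -6, v = -6

Step 4: Verify.
14*(-6) - 16*(-6) = 12 = 12 ✓

u = -6, v = -6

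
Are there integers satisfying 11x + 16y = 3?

Step 1: Compute gcd(11, 16).
gcd(11, 16) = 1

Step 2: Check divisibility.
Does 1 divide 3? 3 = 1 x 3, so yes.

By the theorem on linear Diophantine equations, 11x + 16y = 3 has integer solutions if and only if gcd(11, 16) divides 3. Since 1 | 3, solutions exist.

Yes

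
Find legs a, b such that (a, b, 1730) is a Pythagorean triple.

We need a² + b² = 1730² = 2992900.
Trying: 1406² + 1008² = 1976836 + 1016064 = 2992900 ✓

(1406, 1008, 1730)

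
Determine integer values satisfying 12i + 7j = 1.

Step 1: Check solvability.
gcd(12, 7) = 1
Since 1 divides 1, solutions exist.

Step 2: Apply extended Euclidean algorithm to find gcd.
We find integers such that 12*x0 + 7*y0 = 1

Step 3: Scale the particular solution.
Multiply by 1/1 = 1:
i = 3, j = -5

Step 4: Verify.
12*(3) + 7*(-5) = 1 = 1 ✓

i = 3, j = -5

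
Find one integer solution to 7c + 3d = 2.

Step 1: Check solvability.
gcd(7, 3) = 1
Since 1 divides 2, solutions exist.

Step 2: Apply extended Euclidean algorithm to find gcd.
We find integers such that 7*x0 + 3*y0 = 1

Step 3: Scale the particular solution.
Multiply by 2/1 = 2:
c = 2, d = -4

Step 4: Verify.
7*(2) + 3*(-4) = 2 = 2 ✓

c = 2, d = -4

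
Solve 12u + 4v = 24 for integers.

Step 1: Check solvability.
gcd(12, 4) = 4
Since 4 divides 24, solutions exist.

Step 2: Apply extended Euclidean algorithm to find gcd.
We find integers such that 12*x0 + 4*y0 = 4

Step 3: Scale the particular solution.
Multiply by 24/4 = 6:
u = 0, v = 6

Step 4: Verify.
12*(0) + 4*(6) = 24 = 24 ✓

u = 0, v = 6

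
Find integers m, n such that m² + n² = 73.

We need to find integers m, n > 0 such that m² + n² = 73.
Trying m = 3: n² = 73 - 3² = 73 - 9 = 64
n = 8
Check: 3² + 8² = 9 + 64 = 73 ✓

73 = 3² + 8²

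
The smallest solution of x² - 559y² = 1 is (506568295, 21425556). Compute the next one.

Solutions to x² - Dy² = 1 are generated by powers of (x₀ + y₀√D).
The next solution satisfies x₁ + y₁√559 = (x₀ + y₀√559)², giving:
x₁ = x₀² + 559y₀² = 506568295² + 559·21425556² = 256611437499207025 + 256611437499207024 = 513222874998414049
y₁ = 2x₀y₀ = 2·506568295·21425556 = 21707014744694040

Verify: 513222874998414049² - 559·21707014744694040² = 263397719421637732336344265240574401 - 263397719421637732336344265240574400 = 1 ✓

x = 513222874998414049, y = 21707014744694040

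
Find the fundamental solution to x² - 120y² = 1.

We seek the smallest positive integers (x, y) with x² - 120y² = 1, i.e., x² = 120y² + 1.
Try successive y values:
y = 1: x² = 120·1² + 1 = 121, x = 11 ✓

Verify: 11² - 120·1² = 121 - 120 = 1 ✓

x = 11, y = 1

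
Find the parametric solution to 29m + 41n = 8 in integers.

Step 1: Compute gcd(29, 41) = 1.
Since 1 divides 8, solutions exist.

Step 2: Find a particular solution using extended Euclidean algorithm.
We get m₀ = 136, n₀ = -96.
Check: 29*136 + 41*-96 = 8 = 8 ✓

Step 3: Write the general solution.
m = 136 + (41/1)t = 136 + 41t
n = -96 - (29/1)t = -96 - 29t
for any integer t.

m = 136 + 41t, n = -96 - 29t for integer t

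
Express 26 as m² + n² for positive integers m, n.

We need to find integers m, n > 0 such that m² + n² = 26.
Trying m = 1: n² = 26 - 1² = 26 - 1 = 25
n = 5
Check: 1² + 5² = 1 + 25 = 26 ✓

26 = 1² + 5²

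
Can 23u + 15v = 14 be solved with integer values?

Step 1: Compute gcd(23, 15).
gcd(23, 15) = 1

Step 2: Check divisibility.
Does 1 divide 14? 14 = 1 x 14, so yes.

By the theorem on linear Diophantine equations, 23u + 15v = 14 has integer solutions if and only if gcd(23, 15) divides 14. Since 1 | 14, solutions exist.

Yes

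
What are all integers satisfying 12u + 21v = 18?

Step 1: Compute gcd(12, 21) = 3.
Since 3 divides 18, solutions exist.

Step 2: Find a particular solution using extended Euclidean algorithm.
We get u₀ = 12, v₀ = -6.
Check: 12*12 + 21*-6 = 18 = 18 ✓

Step 3: Write the general solution.
u = 12 + (21/3)t = 12 + 7t
v = -6 - (12/3)t = -6 - 4t
for any integer t.

u = 12 + 7t, v = -6 - 4t for integer t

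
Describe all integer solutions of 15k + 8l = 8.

Step 1: Compute gcd(15, 8) = 1.
Since 1 divides 8, solutions exist.

Step 2: Find a particular solution using extended Euclidean algorithm.
We get k₀ = -8, l₀ = 16.
Check: 15*-8 + 8*16 = 8 = 8 ✓

Step 3: Write the general solution.
k = -8 + (8/1)t = -8 + 8t
l = 16 - (15/1)t = 16 - 15t
for any integer t.

k = -8 + 8t, l = 16 - 15t for integer t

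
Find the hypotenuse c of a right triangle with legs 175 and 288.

c² = a² + b² = 175² + 288² = 30625 + 82944 = 113569
c = 337

337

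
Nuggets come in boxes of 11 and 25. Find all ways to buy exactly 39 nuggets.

We need non-negative integers (x, y) with 11x + 25y = 39.
For each x in 0..3, check if 39 - 11x is a non-negative multiple of 25.
No x yields an integer y ≥ 0.

No solution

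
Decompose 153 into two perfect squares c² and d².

We need to find integers c, d > 0 such that c² + d² = 153.
Trying c = 3: d² = 153 - 3² = 153 - 9 = 144
d = 12
Check: 3² + 12² = 9 + 144 = 153 ✓

153 = 3² + 12²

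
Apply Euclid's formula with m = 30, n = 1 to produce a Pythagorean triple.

a = m² - n² = 30² - 1² = 900 - 1 = 899
b = 2mn = 2·30·1 = 60
c = m² + n² = 900 + 1 = 901
Verify: 899² + 60² = 808201 + 3600 = 811801 = 901² ✓

(899, 60, 901)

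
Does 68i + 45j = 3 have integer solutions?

Step 1: Compute gcd(68, 45).
gcd(68, 45) = 1

Step 2: Check divisibility.
Does 1 divide 3? 3 = 1 x 3, so yes.

By the theorem on linear Diophantine equations, 68i + 45j = 3 has integer solutions if and only if gcd(68, 45) divides 3. Since 1 | 3, solutions exist.

Yes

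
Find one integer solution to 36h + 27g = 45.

Step 1: Check solvability.
gcd(36, 27) = 9
Since 9 divides 45, solutions exist.

Step 2: Apply extended Euclidean algorithm to find gcd.
We find integers such that 36*x0 + 27*y0 = 9

Step 3: Scale the particular solution.
Multiply by 45/9 = 5:
h = 5, g = -5

Step 4: Verify.
36*(5) + 27*(-5) = 45 = 45 ✓

h = 5, g = -5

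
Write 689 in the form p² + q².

We need to find integers p, q > 0 such that p² + q² = 689.
Trying p = 8: q² = 689 - 8² = 689 - 64 = 625
q = 25
Check: 8² + 25² = 64 + 625 = 689 ✓

689 = 8² + 25²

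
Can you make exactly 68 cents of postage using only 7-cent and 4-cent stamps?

We need non-negative x, y with 7x + 4y = 68.
gcd(7, 4) = 1 divides 68, so integer solutions exist.
Search for a non-negative one: x = 0 gives 4y = 68 - 0 = 68, so y = 17.
Check: 7·0 + 4·17 = 68 ✓

Yes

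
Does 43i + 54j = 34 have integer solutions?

Step 1: Compute gcd(43, 54).
gcd(43, 54) = 1

Step 2: Check divisibility.
Does 1 divide 34? 34 = 1 x 34, so yes.

By the theorem on linear Diophantine equations, 43i + 54j = 34 has integer solutions if and only if gcd(43, 54) divides 34. Since 1 | 34, solutions exist.

Yes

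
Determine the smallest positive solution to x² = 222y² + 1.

We seek the smallest positive integers (x, y) with x² - 222y² = 1, i.e., x² = 222y² + 1.
Try successive y values:
y = 1: x² = 222·1² + 1 = 223, not a perfect square
y = 2: x² = 222·2² + 1 = 889, not a perfect square
y = 3: x² = 222·3² + 1 = 1999, not a perfect square
... continuing the search (or via continued fractions) ...
y = 10: x² = 222·10² + 1 = 22201, x = 149 ✓

Verify: 149² - 222·10² = 22201 - 22200 = 1 ✓

x = 149, y = 10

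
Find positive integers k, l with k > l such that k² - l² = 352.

Factor: k² - l² = (k+l)(k-l) = 352.
We need two factors of 352 with the same parity.
Use k+l = 176 and k-l = 2 (product 176·2 = 352).
Adding: 2k = 178, so k = 89.
Subtracting: 2l = 174, so l = 87.
Check: 89² - 87² = 7921 - 7569 = 352 ✓

k = 89, l = 87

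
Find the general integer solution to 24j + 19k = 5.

Step 1: Compute gcd(24, 19) = 1.
Since 1 divides 5, solutions exist.

Step 2: Find a particular solution using extended Euclidean algorithm.
We get j₀ = 20, k₀ = -25.
Check: 24*20 + 19*-25 = 5 = 5 ✓

Step 3: Write the general solution.
j = 20 + (19/1)t = 20 + 19t
k = -25 - (24/1)t = -25 - 24t
for any integer t.

j = 20 + 19t, k = -25 - 24t for integer t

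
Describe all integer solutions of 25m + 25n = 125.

Step 1: Compute gcd(25, 25) = 25.
Since 25 divides 125, solutions exist.

Step 2: Find a particular solution using extended Euclidean algorithm.
We get m₀ = 0, n₀ = 5.
Check: 25*0 + 25*5 = 125 = 125 ✓

Step 3: Write the general solution.
m = 0 + (25/25)t = 0 + 1t
n = 5 - (25/25)t = 5 - 1t
for any integer t.

m = 0 + 1t, n = 5 - 1t for integer t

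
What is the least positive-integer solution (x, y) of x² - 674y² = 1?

We seek the smallest positive integers (x, y) with x² - 674y² = 1, i.e., x² = 674y² + 1.
Try successive y values:
y = 1: x² = 674·1² + 1 = 675, not a perfect square
y = 2: x² = 674·2² + 1 = 2697, not a perfect square
y = 3: x² = 674·3² + 1 = 6067, not a perfect square
... continuing the search (or via continued fractions) ...
y = 26: x² = 674·26² + 1 = 455625, x = 675 ✓

Verify: 675² - 674·26² = 455625 - 455624 = 1 ✓

x = 675, y = 26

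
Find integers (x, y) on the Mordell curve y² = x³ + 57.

Try small integer x values and check whether x³ + 57 is a perfect square.
x = 4: x³ + 57 = 4³ + 57 = 64 + 57 = 121
Is 121 a perfect square? 11² = 121 ✓
So (x, y) = (4, -11) is a solution.

x = 4, y = -11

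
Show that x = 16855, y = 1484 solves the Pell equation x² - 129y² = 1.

Compute x² = 16855² = 284091025
Compute 129y² = 129·1484² = 129·2202256 = 284091024
x² - 129y² = 284091025 - 284091024 = 1
Since this equals 1, (16855, 1484) is a solution.

Yes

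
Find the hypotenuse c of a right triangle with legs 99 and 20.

c² = a² + b² = 99² + 20² = 9801 + 400 = 10201
c = 101

101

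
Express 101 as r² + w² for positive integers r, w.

We need to find integers r, w > 0 such that r² + w² = 101.
Trying r = 1: w² = 101 - 1² = 101 - 1 = 100
w = 10
Check: 1² + 10² = 1 + 100 = 101 ✓

101 = 1² + 10²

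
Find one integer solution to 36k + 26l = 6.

Step 1: Check solvability.
gcd(36, 26) = 2
Since 2 divides 6, solutions exist.

Step 2: Apply extended Euclidean algorithm to find gcd.
We find integers such that 36*x0 + 26*y0 = 2

Step 3: Scale the particular solution.
Multiply by 6/2 = 3:
k = -15, l = 21

Step 4: Verify.
36*(-15) + 26*(21) = 6 = 6 ✓

k = -15, l = 21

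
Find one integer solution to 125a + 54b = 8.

Step 1: Check solvability.
gcd(125, 54) = 1
Since 1 divides 8, solutions exist.

Step 2: Apply extended Euclidean algorithm to find gcd.
We find integers such that 125*x0 + 54*y0 = 1

Step 3: Scale the particular solution.
Multiply by 8/1 = 8:
a = -152, b = 352

Step 4: Verify.
125*(-152) + 54*(352) = 8 = 8 ✓

a = -152, b = 352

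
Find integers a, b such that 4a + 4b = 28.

Step 1: Check solvability.
gcd(4, 4) = 4
Since 4 divides 28, solutions exist.

Step 2: Apply extended Euclidean algorithm to find gcd.
We find integers such that 4*x0 + 4*y0 = 4

Step 3: Scale the particular solution.
Multiply by 28/4 = 7:
a = 0, b = 7

Step 4: Verify.
4*(0) + 4*(7) = 28 = 28 ✓

a = 0, b = 7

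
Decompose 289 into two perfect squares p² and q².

We need to find integers p, q > 0 such that p² + q² = 289.
Trying p = 8: q² = 289 - 8² = 289 - 64 = 225
q = 15
Check: 8² + 15² = 64 + 225 = 289 ✓

289 = 8² + 15²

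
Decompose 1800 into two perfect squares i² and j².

We need to find integers i, j > 0 such that i² + j² = 1800.
Trying i = 6: j² = 1800 - 6² = 1800 - 36 = 1764
j = 42
Check: 6² + 42² = 36 + 1764 = 1800 ✓

1800 = 6² + 42²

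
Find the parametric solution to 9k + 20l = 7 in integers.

Step 1: Compute gcd(9, 20) = 1.
Since 1 divides 7, solutions exist.

Step 2: Find a particular solution using extended Euclidean algorithm.
We get k₀ = 63, l₀ = -28.
Check: 9*63 + 20*-28 = 7 = 7 ✓

Step 3: Write the general solution.
k = 63 + (20/1)t = 63 + 20t
l = -28 - (9/1)t = -28 - 9t
for any integer t.

k = 63 + 20t, l = -28 - 9t for integer t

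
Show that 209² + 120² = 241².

Compute a² + b²:
209² + 120² = 43681 + 14400 = 58081
Compute c²:
241² = 58081
Since 58081 = 58081, it is a Pythagorean triple.

Yes, it is a Pythagorean triple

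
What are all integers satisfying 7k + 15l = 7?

Step 1: Compute gcd(7, 15) = 1.
Since 1 divides 7, solutions exist.

Step 2: Find a particular solution using extended Euclidean algorithm.
We get k₀ = -14, l₀ = 7.
Check: 7*-14 + 15*7 = 7 = 7 ✓

Step 3: Write the general solution.
k = -14 + (15/1)t = -14 + 15t
l = 7 - (7/1)t = 7 - 7t
for any integer t.

k = -14 + 15t, l = 7 - 7t for integer t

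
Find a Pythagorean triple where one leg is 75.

We need the other leg and hypotenuse such that 75² + x² = c².
Take x = 308, c = 317: 75² + 308² = 5625 + 94864 = 100489 = 317² ✓
Triple: (75, 308, 317)

(75, 308, 317)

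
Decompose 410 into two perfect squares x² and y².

We need to find integers x, y > 0 such that x² + y² = 410.
Trying x = 7: y² = 410 - 7² = 410 - 49 = 361
y = 19
Check: 7² + 19² = 49 + 361 = 410 ✓

410 = 7² + 19²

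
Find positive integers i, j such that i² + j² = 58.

Search for i with 58 - i² a perfect square.
i = 3: 58 - 3² = 58 - 9 = 49 = 7² ✓
So i = 3, j = 7.

i = 3, j = 7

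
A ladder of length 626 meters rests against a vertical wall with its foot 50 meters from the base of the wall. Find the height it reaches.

The ladder, wall, and ground form a right triangle with hypotenuse 626 and one leg 50.
By the Pythagorean theorem: h² = 626² - 50² = 391876 - 2500 = 389376
h = √389376 = 624 meters

624 meters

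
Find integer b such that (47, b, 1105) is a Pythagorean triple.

b² = c² - a² = 1105² - 47² = 1221025 - 2209 = 1218816
b = sqrt(1218816) = 1104

1104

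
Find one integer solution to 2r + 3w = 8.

Step 1: Check solvability.
gcd(2, 3) = 1
Since 1 divides 8, solutions exist.

Step 2: Apply extended Euclidean algorithm to find gcd.
We find integers such that 2*x0 + 3*y0 = 1

Step 3: Scale the particular solution.
Multiply by 8/1 = 8:
r = -8, w = 8

Step 4: Verify.
2*(-8) + 3*(8) = 8 = 8 ✓

r = -8, w = 8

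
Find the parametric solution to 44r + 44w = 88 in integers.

Step 1: Compute gcd(44, 44) = 44.
Since 44 divides 88, solutions exist.

Step 2: Find a particular solution using extended Euclidean algorithm.
We get r₀ = 0, w₀ = 2.
Check: 44*0 + 44*2 = 88 = 88 ✓

Step 3: Write the general solution.
r = 0 + (44/44)t = 0 + 1t
w = 2 - (44/44)t = 2 - 1t
for any integer t.

r = 0 + 1t, w = 2 - 1t for integer t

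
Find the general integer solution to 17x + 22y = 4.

Step 1: Compute gcd(17, 22) = 1.
Since 1 divides 4, solutions exist.

Step 2: Find a particular solution using extended Euclidean algorithm.
We get x₀ = -36, y₀ = 28.
Check: 17*-36 + 22*28 = 4 = 4 ✓

Step 3: Write the general solution.
x = -36 + (22/1)t = -36 + 22t
y = 28 - (17/1)t = 28 - 17t
for any integer t.

x = -36 + 22t, y = 28 - 17t for integer t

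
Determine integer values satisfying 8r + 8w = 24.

Step 1: Check solvability.
gcd(8, 8) = 8
Since 8 divides 24, solutions exist.

Step 2: Apply extended Euclidean algorithm to find gcd.
We find integers such that 8*x0 + 8*y0 = 8

Step 3: Scale the particular solution.
Multiply by 24/8 = 3:
r = 0, w = 3

Step 4: Verify.
8*(0) + 8*(3) = 24 = 24 ✓

r = 0, w = 3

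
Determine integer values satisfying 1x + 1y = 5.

Step 1: Check solvability.
gcd(1, 1) = 1
Since 1 divides 5, solutions exist.

Step 2: Apply extended Euclidean algorithm to find gcd.
We find integers such that 1*x0 + 1*y0 = 1

Step 3: Scale the particular solution.
Multiply by 5/1 = 5:
x = 0, y = 5

Step 4: Verify.
1*(0) + 1*(5) = 5 = 5 ✓

x = 0, y = 5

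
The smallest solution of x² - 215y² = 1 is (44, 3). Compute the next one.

Solutions to x² - Dy² = 1 are generated by powers of (x₀ + y₀√D).
The next solution satisfies x₁ + y₁√215 = (x₀ + y₀√215)², giving:
x₁ = x₀² + 215y₀² = 44² + 215·3² = 1936 + 1935 = 3871
y₁ = 2x₀y₀ = 2·44·3 = 264

Verify: 3871² - 215·264² = 14984641 - 14984640 = 1 ✓

x = 3871, y = 264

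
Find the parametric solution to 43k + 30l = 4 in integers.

Step 1: Compute gcd(43, 30) = 1.
Since 1 divides 4, solutions exist.

Step 2: Find a particular solution using extended Euclidean algorithm.
We get k₀ = 28, l₀ = -40.
Check: 43*28 + 30*-40 = 4 = 4 ✓

Step 3: Write the general solution.
k = 28 + (30/1)t = 28 + 30t
l = -40 - (43/1)t = -40 - 43t
for any integer t.

k = 28 + 30t, l = -40 - 43t for integer t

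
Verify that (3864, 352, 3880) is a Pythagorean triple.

Compute a² + b² = 3864² + 352² = 14930496 + 123904 = 15054400
Compute c² = 3880² = 15054400
Since 15054400 = 15054400, confirmed.

Yes, it is a Pythagorean triple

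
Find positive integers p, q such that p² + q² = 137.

Search for p with 137 - p² a perfect square.
p = 4: 137 - 4² = 137 - 16 = 121 = 11² ✓
So p = 4, q = 11.

p = 4, q = 11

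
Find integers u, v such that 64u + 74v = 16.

Step 1: Check solvability.
gcd(64, 74) = 2
Since 2 divides 16, solutions exist.

Step 2: Apply extended Euclidean algorithm to find gcd.
We find integers such that 64*x0 + 74*y0 = 2

Step 3: Scale the particular solution.
Multiply by 16/2 = 8:
u = -120, v = 104

Step 4: Verify.
64*(-120) + 74*(104) = 16 = 16 ✓

u = -120, v = 104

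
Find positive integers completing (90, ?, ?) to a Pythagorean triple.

We need the other leg and hypotenuse such that 90² + x² = c².
Take x = 48, c = 102: 90² + 48² = 8100 + 2304 = 10404 = 102² ✓
Triple: (90, 48, 102)

(90, 48, 102)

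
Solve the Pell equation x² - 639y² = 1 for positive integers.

We seek the smallest positive integers (x, y) with x² - 639y² = 1, i.e., x² = 639y² + 1.
Try successive y values:
y = 1: x² = 639·1² + 1 = 640, not a perfect square
y = 2: x² = 639·2² + 1 = 2557, not a perfect square
y = 3: x² = 639·3² + 1 = 5752, not a perfect square
... continuing the search (or via continued fractions) ...
y = 958160: x² = 639·958160² + 1 = 586647104198401, x = 24220799 ✓

Verify: 24220799² - 639·958160² = 586647104198401 - 586647104198400 = 1 ✓

x = 24220799, y = 958160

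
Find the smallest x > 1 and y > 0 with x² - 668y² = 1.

We seek the smallest positive integers (x, y) with x² - 668y² = 1, i.e., x² = 668y² + 1.
Try successive y values:
y = 1: x² = 668·1² + 1 = 669, not a perfect square
y = 2: x² = 668·2² + 1 = 2673, not a perfect square
y = 3: x² = 668·3² + 1 = 6013, not a perfect square
... continuing the search (or via continued fractions) ...
y = 2184: x² = 668·2184² + 1 = 3186263809, x = 56447 ✓

Verify: 56447² - 668·2184² = 3186263809 - 3186263808 = 1 ✓

x = 56447, y = 2184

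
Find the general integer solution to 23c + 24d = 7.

Step 1: Compute gcd(23, 24) = 1.
Since 1 divides 7, solutions exist.

Step 2: Find a particular solution using extended Euclidean algorithm.
We get c₀ = -7, d₀ = 7.
Check: 23*-7 + 24*7 = 7 = 7 ✓

Step 3: Write the general solution.
c = -7 + (24/1)t = -7 + 24t
d = 7 - (23/1)t = 7 - 23t
for any integer t.

c = -7 + 24t, d = 7 - 23t for integer t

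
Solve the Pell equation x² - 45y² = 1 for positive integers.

We seek the smallest positive integers (x, y) with x² - 45y² = 1, i.e., x² = 45y² + 1.
Try successive y values:
y = 1: x² = 45·1² + 1 = 46, not a perfect square
y = 2: x² = 45·2² + 1 = 181, not a perfect square
y = 3: x² = 45·3² + 1 = 406, not a perfect square
... continuing the search (or via continued fractions) ...
y = 24: x² = 45·24² + 1 = 25921, x = 161 ✓

Verify: 161² - 45·24² = 25921 - 25920 = 1 ✓

x = 161, y = 24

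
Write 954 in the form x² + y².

We need to find integers x, y > 0 such that x² + y² = 954.
Trying x = 15: y² = 954 - 15² = 954 - 225 = 729
y = 27
Check: 15² + 27² = 225 + 729 = 954 ✓

954 = 15² + 27²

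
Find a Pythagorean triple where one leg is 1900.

We need the other leg and hypotenuse such that 1900² + x² = c².
Take x = 1305, c = 2305: 1900² + 1305² = 3610000 + 1703025 = 5313025 = 2305² ✓
Triple: (1305, 1900, 2305)

(1305, 1900, 2305)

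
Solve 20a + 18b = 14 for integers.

Step 1: Check solvability.
gcd(20, 18) = 2
Since 2 divides 14, solutions exist.

Step 2: Apply extended Euclidean algorithm to find gcd.
We find integers such that 20*x0 + 18*y0 = 2

Step 3: Scale the particular solution.
Multiply by 14/2 = 7:
a = 7, b = -7

Step 4: Verify.
20*(7) + 18*(-7) = 14 = 14 ✓

a = 7, b = -7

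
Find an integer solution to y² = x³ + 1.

Try small integer x values and check whether x³ + 1 is a perfect square.
x = -1: x³ + 1 = -1³ + 1 = -1 + 1 = 0
Is 0 a perfect square? 0² = 0 ✓
So (x, y) = (-1, 0) is a solution.

x = -1, y = 0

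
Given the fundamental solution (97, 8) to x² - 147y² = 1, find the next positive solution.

Solutions to x² - Dy² = 1 are generated by powers of (x₀ + y₀√D).
The next solution satisfies x₁ + y₁√147 = (x₀ + y₀√147)², giving:
x₁ = x₀² + 147y₀² = 97² + 147·8² = 9409 + 9408 = 18817
y₁ = 2x₀y₀ = 2·97·8 = 1552

Verify: 18817² - 147·1552² = 354079489 - 354079488 = 1 ✓

x = 18817, y = 1552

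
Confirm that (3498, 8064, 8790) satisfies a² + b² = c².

Compute a² + b² = 3498² + 8064² = 12236004 + 65028096 = 77264100
Compute c² = 8790² = 77264100
Since 77264100 = 77264100, confirmed.

Yes, it is a Pythagorean triple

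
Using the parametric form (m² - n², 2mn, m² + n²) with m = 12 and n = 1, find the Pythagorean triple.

a = m² - n² = 144 - 1 = 143
b = 2mn = 2·12·1 = 24
c = m² + n² = 144 + 1 = 145
Verify: 143² + 24² = 20449 + 576 = 21025 = 145² ✓

(143, 24, 145)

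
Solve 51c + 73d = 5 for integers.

Step 1: Check solvability.
gcd(51, 73) = 1
Since 1 divides 5, solutions exist.

Step 2: Apply extended Euclidean algorithm to find gcd.
We find integers such that 51*x0 + 73*y0 = 1

Step 3: Scale the particular solution.
Multiply by 5/1 = 5:
c = -50, d = 35

Step 4: Verify.
51*(-50) + 73*(35) = 5 = 5 ✓

c = -50, d = 35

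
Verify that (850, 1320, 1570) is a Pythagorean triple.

Compute a² + b² = 850² + 1320² = 722500 + 1742400 = 2464900
Compute c² = 1570² = 2464900
Since 2464900 = 2464900, confirmed.

Yes, it is a Pythagorean triple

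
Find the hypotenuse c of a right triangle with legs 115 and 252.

c² = a² + b² = 115² + 252² = 13225 + 63504 = 76729
c = 277

277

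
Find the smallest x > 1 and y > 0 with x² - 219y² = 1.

We seek the smallest positive integers (x, y) with x² - 219y² = 1, i.e., x² = 219y² + 1.
Try successive y values:
y = 1: x² = 219·1² + 1 = 220, not a perfect square
y = 2: x² = 219·2² + 1 = 877, not a perfect square
y = 3: x² = 219·3² + 1 = 1972, not a perfect square
... continuing the search (or via continued fractions) ...
y = 5: x² = 219·5² + 1 = 5476, x = 74 ✓

Verify: 74² - 219·5² = 5476 - 5475 = 1 ✓

x = 74, y = 5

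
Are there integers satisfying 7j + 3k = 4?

Step 1: Compute gcd(7, 3).
gcd(7, 3) = 1

Step 2: Check divisibility.
Does 1 divide 4? 4 = 1 x 4, so yes.

By the theorem on linear Diophantine equations, 7j + 3k = 4 has integer solutions if and only if gcd(7, 3) divides 4. Since 1 | 4, solutions exist.

Yes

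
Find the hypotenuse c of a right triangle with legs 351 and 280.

c² = a² + b² = 351² + 280² = 123201 + 78400 = 201601
c = 449

449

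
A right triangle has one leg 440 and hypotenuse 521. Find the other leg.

a² = c² - b² = 271441 - 193600 = 77841
a = 279

279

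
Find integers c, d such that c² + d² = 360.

We need to find integers c, d > 0 such that c² + d² = 360.
Trying c = 6: d² = 360 - 6² = 360 - 36 = 324
d = 18
Check: 6² + 18² = 36 + 324 = 360 ✓

360 = 6² + 18²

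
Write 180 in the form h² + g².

We need to find integers h, g > 0 such that h² + g² = 180.
Trying h = 6: g² = 180 - 6² = 180 - 36 = 144
g = 12
Check: 6² + 12² = 36 + 144 = 180 ✓

180 = 6² + 12²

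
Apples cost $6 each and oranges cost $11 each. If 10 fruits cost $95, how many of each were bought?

Let a = apples, o = oranges.
a + o = 10
6a + 11o = 95
Substitute o = 10 - a:
6a + 11(10 - a) = 95
(6 - 11)a = 95 - 110
-5a = -15
a = 3, o = 10 - 3 = 7

Apples: 3, Oranges: 7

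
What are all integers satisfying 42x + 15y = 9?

Step 1: Compute gcd(42, 15) = 3.
Since 3 divides 9, solutions exist.

Step 2: Find a particular solution using extended Euclidean algorithm.
We get x₀ = -3, y₀ = 9.
Check: 42*-3 + 15*9 = 9 = 9 ✓

Step 3: Write the general solution.
x = -3 + (15/3)t = -3 + 5t
y = 9 - (42/3)t = 9 - 14t
for any integer t.

x = -3 + 5t, y = 9 - 14t for integer t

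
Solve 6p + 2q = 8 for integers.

Step 1: Check solvability.
gcd(6, 2) = 2
Since 2 divides 8, solutions exist.

Step 2: Apply extended Euclidean algorithm to find gcd.
We find integers such that 6*x0 + 2*y0 = 2

Step 3: Scale the particular solution.
Multiply by 8/2 = 4:
p = 0, q = 4

Step 4: Verify.
6*(0) + 2*(4) = 8 = 8 ✓

p = 0, q = 4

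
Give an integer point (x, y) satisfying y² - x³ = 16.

Try small integer x values and check whether x³ + 16 is a perfect square.
x = 0: x³ + 16 = 0³ + 16 = 0 + 16 = 16
Is 16 a perfect square? 4² = 16 ✓
So (x, y) = (0, 4) is a solution.

x = 0, y = 4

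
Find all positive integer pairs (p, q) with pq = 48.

The positive divisors of 48 are: 1, 2, 3, 4, 6, 8, 12, 16, 24, 48.
Each divisor d gives the pair (d, 48/d):
(1, 48), (2, 24), (3, 16), (4, 12), (6, 8), (8, 6), (12, 4), (16, 3), (24, 2), (48, 1)

(1, 48), (2, 24), (3, 16), (4, 12), (6, 8), (8, 6), (12, 4), (16, 3), (24, 2), (48, 1)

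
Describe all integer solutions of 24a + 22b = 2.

Step 1: Compute gcd(24, 22) = 2.
Since 2 divides 2, solutions exist.

Step 2: Find a particular solution using extended Euclidean algorithm.
We get a₀ = 1, b₀ = -1.
Check: 24*1 + 22*-1 = 2 = 2 ✓

Step 3: Write the general solution.
a = 1 + (22/2)t = 1 + 11t
b = -1 - (24/2)t = -1 - 12t
for any integer t.

a = 1 + 11t, b = -1 - 12t for integer t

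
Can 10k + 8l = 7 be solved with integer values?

Step 1: Compute gcd(10, 8).
gcd(10, 8) = 2

Step 2: Check divisibility.
Does 2 divide 7? 7 = 2 x 3 + 1, so no.

By the theorem on linear Diophantine equations, 10k + 8l = 7 has integer solutions if and only if gcd(10, 8) divides 7. Since 2 does not divide 7, no solutions exist.

No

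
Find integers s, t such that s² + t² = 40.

We need to find integers s, t > 0 such that s² + t² = 40.
Trying s = 2: t² = 40 - 2² = 40 - 4 = 36
t = 6
Check: 2² + 6² = 4 + 36 = 40 ✓

40 = 2² + 6²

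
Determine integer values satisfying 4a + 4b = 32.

Step 1: Check solvability.
gcd(4, 4) = 4
Since 4 divides 32, solutions exist.

Step 2: Apply extended Euclidean algorithm to find gcd.
We find integers such that 4*x0 + 4*y0 = 4

Step 3: Scale the particular solution.
Multiply by 32/4 = 8:
a = 0, b = 8

Step 4: Verify.
4*(0) + 4*(8) = 32 = 32 ✓

a = 0, b = 8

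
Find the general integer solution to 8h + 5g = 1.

Step 1: Compute gcd(8, 5) = 1.
Since 1 divides 1, solutions exist.

Step 2: Find a particular solution using extended Euclidean algorithm.
We get h₀ = 2, g₀ = -3.
Check: 8*2 + 5*-3 = 1 = 1 ✓

Step 3: Write the general solution.
h = 2 + (5/1)t = 2 + 5t
g = -3 - (8/1)t = -3 - 8t
for any integer t.

h = 2 + 5t, g = -3 - 8t for integer t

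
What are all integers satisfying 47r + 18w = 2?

Step 1: Compute gcd(47, 18) = 1.
Since 1 divides 2, solutions exist.

Step 2: Find a particular solution using extended Euclidean algorithm.
We get r₀ = 10, w₀ = -26.
Check: 47*10 + 18*-26 = 2 = 2 ✓

Step 3: Write the general solution.
r = 10 + (18/1)t = 10 + 18t
w = -26 - (47/1)t = -26 - 47t
for any integer t.

r = 10 + 18t, w = -26 - 47t for integer t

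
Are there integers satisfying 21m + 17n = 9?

Step 1: Compute gcd(21, 17).
gcd(21, 17) = 1

Step 2: Check divisibility.
Does 1 divide 9? 9 = 1 x 9, so yes.

By the theorem on linear Diophantine equations, 21m + 17n = 9 has integer solutions if and only if gcd(21, 17) divides 9. Since 1 | 9, solutions exist.

Yes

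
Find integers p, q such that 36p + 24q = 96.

Step 1: Check solvability.
gcd(36, 24) = 12
Since 12 divides 96, solutions exist.

Step 2: Apply extended Euclidean algorithm to find gcd.
We find integers such that 36*x0 + 24*y0 = 12

Step 3: Scale the particular solution.
Multiply by 96/12 = 8:
p = 8, q = -8

Step 4: Verify.
36*(8) + 24*(-8) = 96 = 96 ✓

p = 8, q = -8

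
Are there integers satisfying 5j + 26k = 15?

Step 1: Compute gcd(5, 26).
gcd(5, 26) = 1

Step 2: Check divisibility.
Does 1 divide 15? 15 = 1 x 15, so yes.

By the theorem on linear Diophantine equations, 5j + 26k = 15 has integer solutions if and only if gcd(5, 26) divides 15. Since 1 | 15, solutions exist.

Yes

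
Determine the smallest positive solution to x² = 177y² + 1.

We seek the smallest positive integers (x, y) with x² - 177y² = 1, i.e., x² = 177y² + 1.
Try successive y values:
y = 1: x² = 177·1² + 1 = 178, not a perfect square
y = 2: x² = 177·2² + 1 = 709, not a perfect square
y = 3: x² = 177·3² + 1 = 1594, not a perfect square
... continuing the search (or via continued fractions) ...
y = 4692: x² = 177·4692² + 1 = 3896630929, x = 62423 ✓

Verify: 62423² - 177·4692² = 3896630929 - 3896630928 = 1 ✓

x = 62423, y = 4692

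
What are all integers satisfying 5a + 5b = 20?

Step 1: Compute gcd(5, 5) = 5.
Since 5 divides 20, solutions exist.

Step 2: Find a particular solution using extended Euclidean algorithm.
We get a₀ = 0, b₀ = 4.
Check: 5*0 + 5*4 = 20 = 20 ✓

Step 3: Write the general solution.
a = 0 + (5/5)t = 0 + 1t
b = 4 - (5/5)t = 4 - 1t
for any integer t.

a = 0 + 1t, b = 4 - 1t for integer t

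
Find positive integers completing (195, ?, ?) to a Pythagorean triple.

We need the other leg and hypotenuse such that 195² + x² = c².
Take x = 400, c = 445: 195² + 400² = 38025 + 160000 = 198025 = 445² ✓
Triple: (195, 400, 445)

(195, 400, 445)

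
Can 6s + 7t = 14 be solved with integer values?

Step 1: Compute gcd(6, 7).
gcd(6, 7) = 1

Step 2: Check divisibility.
Does 1 divide 14? 14 = 1 x 14, so yes.

By the theorem on linear Diophantine equations, 6s + 7t = 14 has integer solutions if and only if gcd(6, 7) divides 14. Since 1 | 14, solutions exist.

Yes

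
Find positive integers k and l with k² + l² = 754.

We need to find integers k, l > 0 such that k² + l² = 754.
Trying k = 5: l² = 754 - 5² = 754 - 25 = 729
l = 27
Check: 5² + 27² = 25 + 729 = 754 ✓

754 = 5² + 27²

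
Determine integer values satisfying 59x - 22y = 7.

Step 1: Check solvability.
gcd(59, 22) = 1
Since 1 divides 7, solutions exist.

Step 2: Apply extended Euclidean algorithm to find gcd.
We find integers such that 59*x0 + 22*y0 = 1

Step 3: Scale the particular solution.
Multiply by 7/1 = 7:
x = 21, y = 56

Step 4: Verify.
59*(21) - 22*(56) = 7 = 7 ✓

x = 21, y = 56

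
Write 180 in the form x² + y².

We need to find integers x, y > 0 such that x² + y² = 180.
Trying x = 6: y² = 180 - 6² = 180 - 36 = 144
y = 12
Check: 6² + 12² = 36 + 144 = 180 ✓

180 = 6² + 12²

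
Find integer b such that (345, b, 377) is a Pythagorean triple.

b² = c² - a² = 377² - 345² = 142129 - 119025 = 23104
b = sqrt(23104) = 152

152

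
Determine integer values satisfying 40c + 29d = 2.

Step 1: Check solvability.
gcd(40, 29) = 1
Since 1 divides 2, solutions exist.

Step 2: Apply extended Euclidean algorithm to find gcd.
We find integers such that 40*x0 + 29*y0 = 1

Step 3: Scale the particular solution.
Multiply by 2/1 = 2:
c = 16, d = -22

Step 4: Verify.
40*(16) + 29*(-22) = 2 = 2 ✓

c = 16, d = -22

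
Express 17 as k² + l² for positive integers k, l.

We need to find integers k, l > 0 such that k² + l² = 17.
Trying k = 1: l² = 17 - 1² = 17 - 1 = 16
l = 4
Check: 1² + 4² = 1 + 16 = 17 ✓

17 = 1² + 4²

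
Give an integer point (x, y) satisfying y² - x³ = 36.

Try small integer x values and check whether x³ + 36 is a perfect square.
x = -3: x³ + 36 = -3³ + 36 = -27 + 36 = 9
Is 9 a perfect square? 3² = 9 ✓
So (x, y) = (-3, -3) is a solution.

x = -3, y = -3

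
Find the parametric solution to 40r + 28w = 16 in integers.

Step 1: Compute gcd(40, 28) = 4.
Since 4 divides 16, solutions exist.

Step 2: Find a particular solution using extended Euclidean algorithm.
We get r₀ = -8, w₀ = 12.
Check: 40*-8 + 28*12 = 16 = 16 ✓

Step 3: Write the general solution.
r = -8 + (28/4)t = -8 + 7t
w = 12 - (40/4)t = 12 - 10t
for any integer t.

r = -8 + 7t, w = 12 - 10t for integer t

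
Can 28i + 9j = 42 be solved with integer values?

Step 1: Compute gcd(28, 9).
gcd(28, 9) = 1

Step 2: Check divisibility.
Does 1 divide 42? 42 = 1 x 42, so yes.

By the theorem on linear Diophantine equations, 28i + 9j = 42 has integer solutions if and only if gcd(28, 9) divides 42. Since 1 | 42, solutions exist.

Yes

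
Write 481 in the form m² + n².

We need to find integers m, n > 0 such that m² + n² = 481.
Trying m = 9: n² = 481 - 9² = 481 - 81 = 400
n = 20
Check: 9² + 20² = 81 + 400 = 481 ✓

481 = 9² + 20²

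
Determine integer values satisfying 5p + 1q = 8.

Step 1: Check solvability.
gcd(5, 1) = 1
Since 1 divides 8, solutions exist.

Step 2: Apply extended Euclidean algorithm to find gcd.
We find integers such that 5*x0 + 1*y0 = 1

Step 3: Scale the particular solution.
Multiply by 8/1 = 8:
p = 0, q = 8

Step 4: Verify.
5*(0) + 1*(8) = 8 = 8 ✓

p = 0, q = 8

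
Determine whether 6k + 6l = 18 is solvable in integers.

Step 1: Compute gcd(6, 6).
gcd(6, 6) = 6

Step 2: Check divisibility.
Does 6 divide 18? 18 = 6 x 3, so yes.

By the theorem on linear Diophantine equations, 6k + 6l = 18 has integer solutions if and only if gcd(6, 6) divides 18. Since 6 | 18, solutions exist.

Yes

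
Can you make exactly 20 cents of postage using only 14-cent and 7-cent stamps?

We need non-negative x, y with 14x + 7y = 20.
gcd(14, 7) = 7, and 7 does not divide 20.
No integer solutions exist, so certainly no non-negative ones.

No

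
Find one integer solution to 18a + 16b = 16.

Step 1: Check solvability.
gcd(18, 16) = 2
Since 2 divides 16, solutions exist.

Step 2: Apply extended Euclidean algorithm to find gcd.
We find integers such that 18*x0 + 16*y0 = 2

Step 3: Scale the particular solution.
Multiply by 16/2 = 8:
a = 8, b = -8

Step 4: Verify.
18*(8) + 16*(-8) = 16 = 16 ✓

a = 8, b = -8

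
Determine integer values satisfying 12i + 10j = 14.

Step 1: Check solvability.
gcd(12, 10) = 2
Since 2 divides 14, solutions exist.

Step 2: Apply extended Euclidean algorithm to find gcd.
We find integers such that 12*x0 + 10*y0 = 2

Step 3: Scale the particular solution.
Multiply by 14/2 = 7:
i = 7, j = -7

Step 4: Verify.
12*(7) + 10*(-7) = 14 = 14 ✓

i = 7, j = -7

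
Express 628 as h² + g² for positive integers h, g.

We need to find integers h, g > 0 such that h² + g² = 628.
Trying h = 12: g² = 628 - 12² = 628 - 144 = 484
g = 22
Check: 12² + 22² = 144 + 484 = 628 ✓

628 = 12² + 22²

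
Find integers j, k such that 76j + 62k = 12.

Step 1: Check solvability.
gcd(76, 62) = 2
Since 2 divides 12, solutions exist.

Step 2: Apply extended Euclidean algorithm to find gcd.
We find integers such that 76*x0 + 62*y0 = 2

Step 3: Scale the particular solution.
Multiply by 12/2 = 6:
j = 54, k = -66

Step 4: Verify.
76*(54) + 62*(-66) = 12 = 12 ✓

j = 54, k = -66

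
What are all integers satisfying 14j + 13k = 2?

Step 1: Compute gcd(14, 13) = 1.
Since 1 divides 2, solutions exist.

Step 2: Find a particular solution using extended Euclidean algorithm.
We get j₀ = 2, k₀ = -2.
Check: 14*2 + 13*-2 = 2 = 2 ✓

Step 3: Write the general solution.
j = 2 + (13/1)t = 2 + 13t
k = -2 - (14/1)t = -2 - 14t
for any integer t.

j = 2 + 13t, k = -2 - 14t for integer t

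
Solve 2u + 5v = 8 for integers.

Step 1: Check solvability.
gcd(2, 5) = 1
Since 1 divides 8, solutions exist.

Step 2: Apply extended Euclidean algorithm to find gcd.
We find integers such that 2*x0 + 5*y0 = 1

Step 3: Scale the particular solution.
Multiply by 8/1 = 8:
u = -16, v = 8

Step 4: Verify.
2*(-16) + 5*(8) = 8 = 8 ✓

u = -16, v = 8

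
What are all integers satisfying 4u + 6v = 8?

Step 1: Compute gcd(4, 6) = 2.
Since 2 divides 8, solutions exist.

Step 2: Find a particular solution using extended Euclidean algorithm.
We get u₀ = -4, v₀ = 4.
Check: 4*-4 + 6*4 = 8 = 8 ✓

Step 3: Write the general solution.
u = -4 + (6/2)t = -4 + 3t
v = 4 - (4/2)t = 4 - 2t
for any integer t.

u = -4 + 3t, v = 4 - 2t for integer t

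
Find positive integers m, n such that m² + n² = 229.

Search for m with 229 - m² a perfect square.
m = 2: 229 - 2² = 229 - 4 = 225 = 15² ✓
So m = 2, n = 15.

m = 2, n = 15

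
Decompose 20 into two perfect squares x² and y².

We need to find integers x, y > 0 such that x² + y² = 20.
Trying x = 2: y² = 20 - 2² = 20 - 4 = 16
y = 4
Check: 2² + 4² = 4 + 16 = 20 ✓

20 = 2² + 4²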